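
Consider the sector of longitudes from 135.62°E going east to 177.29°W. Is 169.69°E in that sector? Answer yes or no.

Yes

Band width going east from +135.62° to -177.29°: ((-177.29 − 135.62) mod 360) = 47.09°.
Offset of +169.69° east of the west edge: ((169.69 − 135.62) mod 360) = 34.07°.
34.07° ≤ 47.09° ⇒ inside.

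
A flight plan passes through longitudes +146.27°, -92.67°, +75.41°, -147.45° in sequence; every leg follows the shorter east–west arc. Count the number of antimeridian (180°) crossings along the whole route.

2

Leg 1: +146.27° → -92.67°, shortest Δλ = 121.06° (east) — crosses 180°.
Leg 2: -92.67° → +75.41°, shortest Δλ = 168.08° (east) — does not cross 180°.
Leg 3: +75.41° → -147.45°, shortest Δλ = 137.14° (east) — crosses 180°.
Total crossings: 2.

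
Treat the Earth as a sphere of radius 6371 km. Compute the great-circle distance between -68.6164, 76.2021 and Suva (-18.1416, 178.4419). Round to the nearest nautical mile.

4653 nmi

Δλ = 178.4419 − 76.2021 = 102.2398°.
Δφ = -18.1416 − -68.6164 = 50.4748°.
a = sin²(Δφ/2) + cos φ₁ · cos φ₂ · sin²(Δλ/2) = 0.391762.
c = 2·atan2(√a, √(1−a)) = 1.35259 rad → d = 6371·c ≈ 8617.37 km ≈ 4653.01 nmi.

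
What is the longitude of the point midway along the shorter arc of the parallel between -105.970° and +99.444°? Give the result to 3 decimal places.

+176.737°

Signed shortest Δλ from -105.970° to +99.444° is -154.586°.
Midpoint longitude = -105.970° + (-154.586°)/2 = -105.970° − 77.293° = -183.263°.
Normalise into (−180°, 180°]: +176.737°.
(The naïve average (-105.970 + +99.444)/2 = -3.263° is on the wrong side of the globe.)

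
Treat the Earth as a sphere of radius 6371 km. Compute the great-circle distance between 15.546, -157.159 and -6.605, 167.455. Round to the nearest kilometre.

Δλ = 167.455 − -157.159 = 324.614°; wrapped into (−180°, 180°]: -35.386°.
Δφ = -6.605 − 15.546 = -22.151°.
a = sin²(Δφ/2) + cos φ₁ · cos φ₂ · sin²(Δλ/2) = 0.125299.
c = 2·atan2(√a, √(1−a)) = 0.72364 rad → d = 6371·c ≈ 4610.29 km.

4610 km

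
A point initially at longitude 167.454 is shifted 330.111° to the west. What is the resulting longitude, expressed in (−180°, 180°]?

Start at +167.454°; shift −330.111° → -162.657°.
-162.657° already lies in (−180°, 180°].

-162.657°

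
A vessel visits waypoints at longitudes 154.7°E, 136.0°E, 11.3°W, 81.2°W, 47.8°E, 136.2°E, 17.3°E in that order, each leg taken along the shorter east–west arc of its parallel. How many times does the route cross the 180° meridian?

Leg 1: +154.7° → +136.0°, shortest Δλ = -18.7° (west) — does not cross 180°.
Leg 2: +136.0° → -11.3°, shortest Δλ = -147.3° (west) — does not cross 180°.
Leg 3: -11.3° → -81.2°, shortest Δλ = -69.9° (west) — does not cross 180°.
Leg 4: -81.2° → +47.8°, shortest Δλ = 129.0° (east) — does not cross 180°.
Leg 5: +47.8° → +136.2°, shortest Δλ = 88.4° (east) — does not cross 180°.
Leg 6: +136.2° → +17.3°, shortest Δλ = -118.9° (west) — does not cross 180°.
Total crossings: 0.

0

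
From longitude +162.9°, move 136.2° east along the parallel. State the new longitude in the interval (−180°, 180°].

Start at +162.9°; shift +136.2° → +299.1°.
+299.1° lies outside (−180°, 180°]; subtract 360° → -60.9°.

-60.9°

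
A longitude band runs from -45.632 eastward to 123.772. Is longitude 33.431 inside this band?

Band width going east from -45.632° to +123.772°: ((123.772 − -45.632) mod 360) = 169.404°.
Offset of +33.431° east of the west edge: ((33.431 − -45.632) mod 360) = 79.063°.
79.063° ≤ 169.404° ⇒ inside.

Yes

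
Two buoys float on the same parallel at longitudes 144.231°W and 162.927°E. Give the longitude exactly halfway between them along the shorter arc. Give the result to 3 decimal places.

170.652°W

Signed shortest Δλ from -144.231° to +162.927° is -52.842°.
Midpoint longitude = -144.231° + (-52.842°)/2 = -144.231° − 26.421° = -170.652°.
(The naïve average (-144.231 + +162.927)/2 = 9.348° is on the wrong side of the globe.)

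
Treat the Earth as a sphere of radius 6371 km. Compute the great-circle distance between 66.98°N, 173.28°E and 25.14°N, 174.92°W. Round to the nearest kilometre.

4723 km

Δλ = -174.92 − 173.28 = -348.20°; wrapped into (−180°, 180°]: 11.80°.
Δφ = 25.14 − 66.98 = -41.84°.
a = sin²(Δφ/2) + cos φ₁ · cos φ₂ · sin²(Δλ/2) = 0.131235.
c = 2·atan2(√a, √(1−a)) = 0.74139 rad → d = 6371·c ≈ 4723.41 km.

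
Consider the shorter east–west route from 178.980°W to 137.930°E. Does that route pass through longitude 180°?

Naïve |137.930 − -178.980| = 316.91° > 180°, so the shorter arc goes the other way round — across 180°.
Signed shortest Δλ = ((137.930 − -178.980 + 180) mod 360) − 180 = -43.09°.
Going west by 43.09° from -178.980° passes through 180° before reaching +137.930°.

Yes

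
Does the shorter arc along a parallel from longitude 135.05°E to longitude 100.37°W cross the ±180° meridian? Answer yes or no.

Yes

Naïve |-100.37 − 135.05| = 235.42° > 180°, so the shorter arc goes the other way round — across 180°.
Signed shortest Δλ = ((-100.37 − 135.05 + 180) mod 360) − 180 = 124.58°.
Going east by 124.58° from +135.05° passes through 180° before reaching -100.37°.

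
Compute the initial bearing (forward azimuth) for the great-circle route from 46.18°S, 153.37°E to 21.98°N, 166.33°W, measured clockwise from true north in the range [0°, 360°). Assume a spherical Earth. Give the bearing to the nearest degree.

Δλ = -166.33 − 153.37 = -319.70°; wrapped into (−180°, 180°]: 40.30°.
θ = atan2( sin Δλ · cos φ₂ , cos φ₁ · sin φ₂ − sin φ₁ · cos φ₂ · cos Δλ )
  = atan2(0.59978, 0.76943) = 37.937° → normalised to [0°, 360°): 37.937°.

38°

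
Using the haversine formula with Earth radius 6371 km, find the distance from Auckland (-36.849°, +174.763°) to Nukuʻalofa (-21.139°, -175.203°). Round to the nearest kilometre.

1998 km

Δλ = -175.203 − 174.763 = -349.966°; wrapped into (−180°, 180°]: 10.034°.
Δφ = -21.139 − -36.849 = 15.710°.
a = sin²(Δφ/2) + cos φ₁ · cos φ₂ · sin²(Δλ/2) = 0.024386.
c = 2·atan2(√a, √(1−a)) = 0.31360 rad → d = 6371·c ≈ 1997.96 km.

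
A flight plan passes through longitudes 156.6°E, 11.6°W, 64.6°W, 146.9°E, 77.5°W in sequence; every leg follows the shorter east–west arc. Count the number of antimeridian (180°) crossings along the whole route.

Leg 1: +156.6° → -11.6°, shortest Δλ = -168.2° (west) — does not cross 180°.
Leg 2: -11.6° → -64.6°, shortest Δλ = -53.0° (west) — does not cross 180°.
Leg 3: -64.6° → +146.9°, shortest Δλ = -148.5° (west) — crosses 180°.
Leg 4: +146.9° → -77.5°, shortest Δλ = 135.6° (east) — crosses 180°.
Total crossings: 2.

2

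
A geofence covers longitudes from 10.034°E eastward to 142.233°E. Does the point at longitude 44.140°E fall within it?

Band width going east from +10.034° to +142.233°: ((142.233 − 10.034) mod 360) = 132.199°.
Offset of +44.140° east of the west edge: ((44.140 − 10.034) mod 360) = 34.106°.
34.106° ≤ 132.199° ⇒ inside.

Yes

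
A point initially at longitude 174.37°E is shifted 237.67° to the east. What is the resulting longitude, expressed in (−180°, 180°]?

Start at +174.37°; shift +237.67° → +412.04°.
+412.04° lies outside (−180°, 180°]; subtract 360° → +52.04°.

52.04°E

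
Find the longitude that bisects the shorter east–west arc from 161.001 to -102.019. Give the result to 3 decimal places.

Signed shortest Δλ from +161.001° to -102.019° is +96.980°.
Midpoint longitude = +161.001° + (+96.980°)/2 = +161.001° + 48.490° = +209.491°.
Normalise into (−180°, 180°]: -150.509°.
(The naïve average (+161.001 + -102.019)/2 = 29.491° is on the wrong side of the globe.)

-150.509°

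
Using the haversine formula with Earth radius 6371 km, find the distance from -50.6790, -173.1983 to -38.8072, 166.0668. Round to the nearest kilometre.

2091 km

Δλ = 166.0668 − -173.1983 = 339.2651°; wrapped into (−180°, 180°]: -20.7349°.
Δφ = -38.8072 − -50.6790 = 11.8718°.
a = sin²(Δφ/2) + cos φ₁ · cos φ₂ · sin²(Δλ/2) = 0.026687.
c = 2·atan2(√a, √(1−a)) = 0.32819 rad → d = 6371·c ≈ 2090.91 km.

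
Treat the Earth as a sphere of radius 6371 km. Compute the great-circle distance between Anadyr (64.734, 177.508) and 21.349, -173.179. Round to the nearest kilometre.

4873 km

Δλ = -173.179 − 177.508 = -350.687°; wrapped into (−180°, 180°]: 9.313°.
Δφ = 21.349 − 64.734 = -43.385°.
a = sin²(Δφ/2) + cos φ₁ · cos φ₂ · sin²(Δλ/2) = 0.139243.
c = 2·atan2(√a, √(1−a)) = 0.76481 rad → d = 6371·c ≈ 4872.60 km.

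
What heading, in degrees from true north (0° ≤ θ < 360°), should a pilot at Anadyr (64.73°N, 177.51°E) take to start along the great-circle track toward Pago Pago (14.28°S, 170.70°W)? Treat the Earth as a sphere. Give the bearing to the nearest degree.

168°

Δλ = -170.70 − 177.51 = -348.21°; wrapped into (−180°, 180°]: 11.79°.
θ = atan2( sin Δλ · cos φ₂ , cos φ₁ · sin φ₂ − sin φ₁ · cos φ₂ · cos Δλ )
  = atan2(0.19801, -0.96317) = 168.383° → normalised to [0°, 360°): 168.383°.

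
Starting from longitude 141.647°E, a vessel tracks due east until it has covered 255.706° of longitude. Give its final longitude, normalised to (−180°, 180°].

37.353°E

Start at +141.647°; shift +255.706° → +397.353°.
+397.353° lies outside (−180°, 180°]; subtract 360° → +37.353°.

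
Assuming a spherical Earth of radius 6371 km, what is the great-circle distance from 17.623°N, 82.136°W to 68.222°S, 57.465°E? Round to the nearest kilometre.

Δλ = 57.465 − -82.136 = 139.601°.
Δφ = -68.222 − 17.623 = -85.845°.
a = sin²(Δφ/2) + cos φ₁ · cos φ₂ · sin²(Δλ/2) = 0.775214.
c = 2·atan2(√a, √(1−a)) = 2.15367 rad → d = 6371·c ≈ 13721.05 km.

13721 km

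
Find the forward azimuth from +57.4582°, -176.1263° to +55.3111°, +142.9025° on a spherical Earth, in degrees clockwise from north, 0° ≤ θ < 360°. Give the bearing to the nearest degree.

282°

Δλ = 142.9025 − -176.1263 = 319.0288°; wrapped into (−180°, 180°]: -40.9712°.
θ = atan2( sin Δλ · cos φ₂ , cos φ₁ · sin φ₂ − sin φ₁ · cos φ₂ · cos Δλ )
  = atan2(-0.37316, 0.08006) = -77.891° → normalised to [0°, 360°): 282.109°.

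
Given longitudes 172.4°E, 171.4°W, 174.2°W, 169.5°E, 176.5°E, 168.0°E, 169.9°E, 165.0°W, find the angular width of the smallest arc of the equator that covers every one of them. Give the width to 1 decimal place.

Sort the longitudes: -174.2°, -171.4°, -165.0°, +168.0°, +169.5°, +169.9°, +172.4°, +176.5°.
Eastward gaps between consecutive values (wrapping around): 2.8°, 6.4°, 333.0°, 1.5°, 0.4°, 2.5°, 4.1°, 9.3°.
Largest gap = 333.0° ⇒ minimal covering band is its complement: 360° − 333.0° = 27.0°.
Band runs from +168.0° eastward to -165.0°, crossing the antimeridian.

27.0°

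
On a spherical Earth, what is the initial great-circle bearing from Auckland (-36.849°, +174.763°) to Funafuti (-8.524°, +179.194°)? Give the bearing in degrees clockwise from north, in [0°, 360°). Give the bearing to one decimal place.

Δλ = 179.194 − 174.763 = 4.431°.
θ = atan2( sin Δλ · cos φ₂ , cos φ₁ · sin φ₂ − sin φ₁ · cos φ₂ · cos Δλ )
  = atan2(0.07641, 0.47270) = 9.182° → normalised to [0°, 360°): 9.182°.

9.2°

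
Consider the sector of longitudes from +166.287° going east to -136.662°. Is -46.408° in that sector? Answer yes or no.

No

Band width going east from +166.287° to -136.662°: ((-136.662 − 166.287) mod 360) = 57.051°.
Offset of -46.408° east of the west edge: ((-46.408 − 166.287) mod 360) = 147.305°.
147.305° > 57.051° ⇒ outside.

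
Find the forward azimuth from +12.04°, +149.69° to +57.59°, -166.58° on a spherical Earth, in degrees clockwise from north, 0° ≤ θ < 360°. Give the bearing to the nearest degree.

26°

Δλ = -166.58 − 149.69 = -316.27°; wrapped into (−180°, 180°]: 43.73°.
θ = atan2( sin Δλ · cos φ₂ , cos φ₁ · sin φ₂ − sin φ₁ · cos φ₂ · cos Δλ )
  = atan2(0.37050, 0.74487) = 26.446° → normalised to [0°, 360°): 26.446°.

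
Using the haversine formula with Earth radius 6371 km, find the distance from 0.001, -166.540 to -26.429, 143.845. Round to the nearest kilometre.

Δλ = 143.845 − -166.540 = 310.385°; wrapped into (−180°, 180°]: -49.615°.
Δφ = -26.429 − 0.001 = -26.430°.
a = sin²(Δφ/2) + cos φ₁ · cos φ₂ · sin²(Δλ/2) = 0.209902.
c = 2·atan2(√a, √(1−a)) = 0.95183 rad → d = 6371·c ≈ 6064.09 km.

6064 km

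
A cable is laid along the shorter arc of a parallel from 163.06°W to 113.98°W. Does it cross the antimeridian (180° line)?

No

Signed shortest Δλ = ((-113.98 − -163.06 + 180) mod 360) − 180 = 49.08°.
Going east by 49.08° from -163.06° reaches -113.98° without touching 180°.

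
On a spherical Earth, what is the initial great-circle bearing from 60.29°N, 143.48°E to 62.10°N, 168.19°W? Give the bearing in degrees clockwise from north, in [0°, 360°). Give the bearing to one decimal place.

64.4°

Δλ = -168.19 − 143.48 = -311.67°; wrapped into (−180°, 180°]: 48.33°.
θ = atan2( sin Δλ · cos φ₂ , cos φ₁ · sin φ₂ − sin φ₁ · cos φ₂ · cos Δλ )
  = atan2(0.34954, 0.16780) = 64.356° → normalised to [0°, 360°): 64.356°.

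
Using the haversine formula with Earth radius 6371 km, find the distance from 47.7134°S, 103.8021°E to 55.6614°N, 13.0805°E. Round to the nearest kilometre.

14233 km

Δλ = 13.0805 − 103.8021 = -90.7216°.
Δφ = 55.6614 − -47.7134 = 103.3748°.
a = sin²(Δφ/2) + cos φ₁ · cos φ₂ · sin²(Δλ/2) = 0.807818.
c = 2·atan2(√a, √(1−a)) = 2.23399 rad → d = 6371·c ≈ 14232.75 km.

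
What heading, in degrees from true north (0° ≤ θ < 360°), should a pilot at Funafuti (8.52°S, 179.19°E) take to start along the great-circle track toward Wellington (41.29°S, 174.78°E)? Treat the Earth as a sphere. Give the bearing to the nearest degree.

186°

Δλ = 174.78 − 179.19 = -4.41°.
θ = atan2( sin Δλ · cos φ₂ , cos φ₁ · sin φ₂ − sin φ₁ · cos φ₂ · cos Δλ )
  = atan2(-0.05778, -0.54160) = -173.911° → normalised to [0°, 360°): 186.089°.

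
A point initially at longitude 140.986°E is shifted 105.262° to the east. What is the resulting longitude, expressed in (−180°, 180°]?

113.752°W

Start at +140.986°; shift +105.262° → +246.248°.
+246.248° lies outside (−180°, 180°]; subtract 360° → -113.752°.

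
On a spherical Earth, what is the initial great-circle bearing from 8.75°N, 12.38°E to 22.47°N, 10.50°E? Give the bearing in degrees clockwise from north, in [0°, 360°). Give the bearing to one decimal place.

352.7°

Δλ = 10.50 − 12.38 = -1.88°.
θ = atan2( sin Δλ · cos φ₂ , cos φ₁ · sin φ₂ − sin φ₁ · cos φ₂ · cos Δλ )
  = atan2(-0.03032, 0.23725) = -7.282° → normalised to [0°, 360°): 352.718°.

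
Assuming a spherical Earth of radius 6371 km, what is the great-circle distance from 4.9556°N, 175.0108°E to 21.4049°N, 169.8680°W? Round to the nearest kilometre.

2450 km

Δλ = -169.8680 − 175.0108 = -344.8788°; wrapped into (−180°, 180°]: 15.1212°.
Δφ = 21.4049 − 4.9556 = 16.4493°.
a = sin²(Δφ/2) + cos φ₁ · cos φ₂ · sin²(Δλ/2) = 0.036522.
c = 2·atan2(√a, √(1−a)) = 0.38458 rad → d = 6371·c ≈ 2450.17 km.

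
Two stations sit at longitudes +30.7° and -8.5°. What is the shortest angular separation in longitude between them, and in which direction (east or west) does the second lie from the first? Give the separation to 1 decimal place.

39.2° west

Raw difference: -8.5 − 30.7 = -39.2°.
Normalise into (−180°, 180°]: -39.2° stays -39.2°.
Negative ⇒ the second point lies to the west; separation 39.2°.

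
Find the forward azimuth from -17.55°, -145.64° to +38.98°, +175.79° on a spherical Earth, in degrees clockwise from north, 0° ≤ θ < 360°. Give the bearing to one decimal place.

328.2°

Δλ = 175.79 − -145.64 = 321.43°; wrapped into (−180°, 180°]: -38.57°.
θ = atan2( sin Δλ · cos φ₂ , cos φ₁ · sin φ₂ − sin φ₁ · cos φ₂ · cos Δλ )
  = atan2(-0.48466, 0.78304) = -31.756° → normalised to [0°, 360°): 328.244°.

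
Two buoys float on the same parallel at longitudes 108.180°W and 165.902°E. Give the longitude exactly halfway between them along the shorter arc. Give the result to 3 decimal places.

Signed shortest Δλ from -108.180° to +165.902° is -85.918°.
Midpoint longitude = -108.180° + (-85.918°)/2 = -108.180° − 42.959° = -151.139°.
(The naïve average (-108.180 + +165.902)/2 = 28.861° is on the wrong side of the globe.)

151.139°W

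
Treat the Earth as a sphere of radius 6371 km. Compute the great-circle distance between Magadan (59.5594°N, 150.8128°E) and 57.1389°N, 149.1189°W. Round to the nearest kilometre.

3395 km

Δλ = -149.1189 − 150.8128 = -299.9317°; wrapped into (−180°, 180°]: 60.0683°.
Δφ = 57.1389 − 59.5594 = -2.4205°.
a = sin²(Δφ/2) + cos φ₁ · cos φ₂ · sin²(Δλ/2) = 0.069315.
c = 2·atan2(√a, √(1−a)) = 0.53284 rad → d = 6371·c ≈ 3394.70 km.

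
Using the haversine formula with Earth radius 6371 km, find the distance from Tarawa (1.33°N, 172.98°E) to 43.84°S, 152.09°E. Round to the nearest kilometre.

Δλ = 152.09 − 172.98 = -20.89°.
Δφ = -43.84 − 1.33 = -45.17°.
a = sin²(Δφ/2) + cos φ₁ · cos φ₂ · sin²(Δλ/2) = 0.171197.
c = 2·atan2(√a, √(1−a)) = 0.85316 rad → d = 6371·c ≈ 5435.48 km.

5435 km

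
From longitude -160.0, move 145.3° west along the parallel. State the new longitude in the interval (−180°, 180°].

+54.7°

Start at -160.0°; shift −145.3° → -305.3°.
-305.3° lies outside (−180°, 180°]; add 360° → +54.7°.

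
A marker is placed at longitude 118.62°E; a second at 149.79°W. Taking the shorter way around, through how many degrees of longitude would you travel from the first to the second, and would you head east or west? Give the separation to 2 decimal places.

Raw difference: -149.79 − 118.62 = -268.41°.
Normalise into (−180°, 180°]: -268.41° + 360° = 91.59°.
Positive ⇒ the second point lies to the east; separation 91.59°.

91.59° east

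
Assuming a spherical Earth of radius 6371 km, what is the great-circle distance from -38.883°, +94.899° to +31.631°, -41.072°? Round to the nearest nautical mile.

Δλ = -41.072 − 94.899 = -135.971°.
Δφ = 31.631 − -38.883 = 70.514°.
a = sin²(Δφ/2) + cos φ₁ · cos φ₂ · sin²(Δλ/2) = 0.902875.
c = 2·atan2(√a, √(1−a)) = 2.50774 rad → d = 6371·c ≈ 15976.78 km ≈ 8626.77 nmi.

8627 nmi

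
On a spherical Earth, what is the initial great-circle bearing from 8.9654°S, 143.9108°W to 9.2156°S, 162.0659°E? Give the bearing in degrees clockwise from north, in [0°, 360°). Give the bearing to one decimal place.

Δλ = 162.0659 − -143.9108 = 305.9767°; wrapped into (−180°, 180°]: -54.0233°.
θ = atan2( sin Δλ · cos φ₂ , cos φ₁ · sin φ₂ − sin φ₁ · cos φ₂ · cos Δλ )
  = atan2(-0.79881, -0.06783) = -94.853° → normalised to [0°, 360°): 265.147°.

265.1°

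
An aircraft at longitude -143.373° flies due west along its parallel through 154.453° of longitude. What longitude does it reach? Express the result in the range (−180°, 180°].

+62.174°

Start at -143.373°; shift −154.453° → -297.826°.
-297.826° lies outside (−180°, 180°]; add 360° → +62.174°.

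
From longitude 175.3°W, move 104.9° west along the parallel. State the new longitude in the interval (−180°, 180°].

Start at -175.3°; shift −104.9° → -280.2°.
-280.2° lies outside (−180°, 180°]; add 360° → +79.8°.

79.8°E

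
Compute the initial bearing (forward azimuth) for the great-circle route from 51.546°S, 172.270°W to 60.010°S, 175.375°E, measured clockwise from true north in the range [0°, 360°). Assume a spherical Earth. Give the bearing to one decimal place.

214.4°

Δλ = 175.375 − -172.270 = 347.645°; wrapped into (−180°, 180°]: -12.355°.
θ = atan2( sin Δλ · cos φ₂ , cos φ₁ · sin φ₂ − sin φ₁ · cos φ₂ · cos Δλ )
  = atan2(-0.10695, -0.15625) = -145.609° → normalised to [0°, 360°): 214.391°.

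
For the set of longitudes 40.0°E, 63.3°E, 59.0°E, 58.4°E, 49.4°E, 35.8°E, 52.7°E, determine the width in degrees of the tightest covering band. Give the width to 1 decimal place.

27.5°

Sort the longitudes: +35.8°, +40.0°, +49.4°, +52.7°, +58.4°, +59.0°, +63.3°.
Eastward gaps between consecutive values (wrapping around): 4.2°, 9.4°, 3.3°, 5.7°, 0.6°, 4.3°, 332.5°.
Largest gap = 332.5° ⇒ minimal covering band is its complement: 360° − 332.5° = 27.5°.
Band runs from +35.8° eastward to +63.3°.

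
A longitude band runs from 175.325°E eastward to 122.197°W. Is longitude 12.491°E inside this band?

No

Band width going east from +175.325° to -122.197°: ((-122.197 − 175.325) mod 360) = 62.478°.
Offset of +12.491° east of the west edge: ((12.491 − 175.325) mod 360) = 197.166°.
197.166° > 62.478° ⇒ outside.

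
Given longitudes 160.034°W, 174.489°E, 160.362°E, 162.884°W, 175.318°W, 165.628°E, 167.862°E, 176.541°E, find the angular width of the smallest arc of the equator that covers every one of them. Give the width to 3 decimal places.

Sort the longitudes: -175.318°, -162.884°, -160.034°, +160.362°, +165.628°, +167.862°, +174.489°, +176.541°.
Eastward gaps between consecutive values (wrapping around): 12.434°, 2.850°, 320.396°, 5.266°, 2.234°, 6.627°, 2.052°, 8.141°.
Largest gap = 320.396° ⇒ minimal covering band is its complement: 360° − 320.396° = 39.604°.
Band runs from +160.362° eastward to -160.034°, crossing the antimeridian.

39.604°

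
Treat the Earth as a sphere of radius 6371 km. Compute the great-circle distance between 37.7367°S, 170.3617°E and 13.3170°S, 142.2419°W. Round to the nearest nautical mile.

2915 nmi

Δλ = -142.2419 − 170.3617 = -312.6036°; wrapped into (−180°, 180°]: 47.3964°.
Δφ = -13.3170 − -37.7367 = 24.4197°.
a = sin²(Δφ/2) + cos φ₁ · cos φ₂ · sin²(Δλ/2) = 0.169044.
c = 2·atan2(√a, √(1−a)) = 0.84743 rad → d = 6371·c ≈ 5398.98 km ≈ 2915.21 nmi.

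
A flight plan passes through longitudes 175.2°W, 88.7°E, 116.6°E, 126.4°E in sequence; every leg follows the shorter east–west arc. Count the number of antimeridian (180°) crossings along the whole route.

Leg 1: -175.2° → +88.7°, shortest Δλ = -96.1° (west) — crosses 180°.
Leg 2: +88.7° → +116.6°, shortest Δλ = 27.9° (east) — does not cross 180°.
Leg 3: +116.6° → +126.4°, shortest Δλ = 9.8° (east) — does not cross 180°.
Total crossings: 1.

1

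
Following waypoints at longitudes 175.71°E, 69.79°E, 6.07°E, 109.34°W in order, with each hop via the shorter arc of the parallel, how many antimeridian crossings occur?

Leg 1: +175.71° → +69.79°, shortest Δλ = -105.92° (west) — does not cross 180°.
Leg 2: +69.79° → +6.07°, shortest Δλ = -63.72° (west) — does not cross 180°.
Leg 3: +6.07° → -109.34°, shortest Δλ = -115.41° (west) — does not cross 180°.
Total crossings: 0.

0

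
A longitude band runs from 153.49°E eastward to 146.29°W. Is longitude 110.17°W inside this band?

Band width going east from +153.49° to -146.29°: ((-146.29 − 153.49) mod 360) = 60.22°.
Offset of -110.17° east of the west edge: ((-110.17 − 153.49) mod 360) = 96.34°.
96.34° > 60.22° ⇒ outside.

No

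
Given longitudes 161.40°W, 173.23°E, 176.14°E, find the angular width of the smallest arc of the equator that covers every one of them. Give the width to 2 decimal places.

Sort the longitudes: -161.40°, +173.23°, +176.14°.
Eastward gaps between consecutive values (wrapping around): 334.63°, 2.91°, 22.46°.
Largest gap = 334.63° ⇒ minimal covering band is its complement: 360° − 334.63° = 25.37°.
Band runs from +173.23° eastward to -161.40°, crossing the antimeridian.

25.37°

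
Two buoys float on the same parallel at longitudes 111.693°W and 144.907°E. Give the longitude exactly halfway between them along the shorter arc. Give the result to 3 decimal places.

Signed shortest Δλ from -111.693° to +144.907° is -103.400°.
Midpoint longitude = -111.693° + (-103.400°)/2 = -111.693° − 51.700° = -163.393°.
(The naïve average (-111.693 + +144.907)/2 = 16.607° is on the wrong side of the globe.)

163.393°W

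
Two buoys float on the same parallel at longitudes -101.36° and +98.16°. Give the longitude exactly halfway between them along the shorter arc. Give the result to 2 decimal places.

+178.40°

Signed shortest Δλ from -101.36° to +98.16° is -160.48°.
Midpoint longitude = -101.36° + (-160.48°)/2 = -101.36° − 80.24° = -181.60°.
Normalise into (−180°, 180°]: +178.40°.
(The naïve average (-101.36 + +98.16)/2 = -1.6° is on the wrong side of the globe.)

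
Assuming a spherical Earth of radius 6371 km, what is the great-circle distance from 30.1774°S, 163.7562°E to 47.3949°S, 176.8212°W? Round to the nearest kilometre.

2535 km

Δλ = -176.8212 − 163.7562 = -340.5774°; wrapped into (−180°, 180°]: 19.4226°.
Δφ = -47.3949 − -30.1774 = -17.2175°.
a = sin²(Δφ/2) + cos φ₁ · cos φ₂ · sin²(Δλ/2) = 0.039057.
c = 2·atan2(√a, √(1−a)) = 0.39788 rad → d = 6371·c ≈ 2534.88 km.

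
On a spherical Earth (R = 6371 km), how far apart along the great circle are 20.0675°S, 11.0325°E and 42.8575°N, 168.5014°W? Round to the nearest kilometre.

17481 km

Δλ = -168.5014 − 11.0325 = -179.5339°.
Δφ = 42.8575 − -20.0675 = 62.9250°.
a = sin²(Δφ/2) + cos φ₁ · cos φ₂ · sin²(Δλ/2) = 0.960954.
c = 2·atan2(√a, √(1−a)) = 2.74377 rad → d = 6371·c ≈ 17480.58 km.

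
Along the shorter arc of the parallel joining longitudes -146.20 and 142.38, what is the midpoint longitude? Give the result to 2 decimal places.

+178.09°

Signed shortest Δλ from -146.20° to +142.38° is -71.42°.
Midpoint longitude = -146.20° + (-71.42°)/2 = -146.20° − 35.71° = -181.91°.
Normalise into (−180°, 180°]: +178.09°.
(The naïve average (-146.20 + +142.38)/2 = -1.91° is on the wrong side of the globe.)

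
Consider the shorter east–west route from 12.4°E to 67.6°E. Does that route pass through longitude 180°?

Signed shortest Δλ = ((67.6 − 12.4 + 180) mod 360) − 180 = 55.2°.
Going east by 55.2° from +12.4° reaches +67.6° without touching 180°.

No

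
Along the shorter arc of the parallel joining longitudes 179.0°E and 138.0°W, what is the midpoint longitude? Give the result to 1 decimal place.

Signed shortest Δλ from +179.0° to -138.0° is +43.0°.
Midpoint longitude = +179.0° + (+43.0°)/2 = +179.0° + 21.5° = +200.5°.
Normalise into (−180°, 180°]: -159.5°.
(The naïve average (+179.0 + -138.0)/2 = 20.5° is on the wrong side of the globe.)

159.5°W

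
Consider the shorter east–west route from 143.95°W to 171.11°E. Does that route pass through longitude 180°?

Yes

Naïve |171.11 − -143.95| = 315.06° > 180°, so the shorter arc goes the other way round — across 180°.
Signed shortest Δλ = ((171.11 − -143.95 + 180) mod 360) − 180 = -44.94°.
Going west by 44.94° from -143.95° passes through 180° before reaching +171.11°.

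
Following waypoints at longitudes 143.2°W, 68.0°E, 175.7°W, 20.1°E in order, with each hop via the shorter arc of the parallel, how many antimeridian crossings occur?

3

Leg 1: -143.2° → +68.0°, shortest Δλ = -148.8° (west) — crosses 180°.
Leg 2: +68.0° → -175.7°, shortest Δλ = 116.3° (east) — crosses 180°.
Leg 3: -175.7° → +20.1°, shortest Δλ = -164.2° (west) — crosses 180°.
Total crossings: 3.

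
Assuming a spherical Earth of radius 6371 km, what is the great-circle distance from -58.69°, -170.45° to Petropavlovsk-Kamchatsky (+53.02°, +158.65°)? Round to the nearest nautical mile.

6873 nmi

Δλ = 158.65 − -170.45 = 329.10°; wrapped into (−180°, 180°]: -30.90°.
Δφ = 53.02 − -58.69 = 111.71°.
a = sin²(Δφ/2) + cos φ₁ · cos φ₂ · sin²(Δλ/2) = 0.707139.
c = 2·atan2(√a, √(1−a)) = 1.99795 rad → d = 6371·c ≈ 12728.91 km ≈ 6873.06 nmi.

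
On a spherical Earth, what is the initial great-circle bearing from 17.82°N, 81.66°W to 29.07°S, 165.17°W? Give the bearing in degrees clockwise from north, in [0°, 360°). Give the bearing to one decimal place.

240.4°

Δλ = -165.17 − -81.66 = -83.51°.
θ = atan2( sin Δλ · cos φ₂ , cos φ₁ · sin φ₂ − sin φ₁ · cos φ₂ · cos Δλ )
  = atan2(-0.86843, -0.49280) = -119.573° → normalised to [0°, 360°): 240.427°.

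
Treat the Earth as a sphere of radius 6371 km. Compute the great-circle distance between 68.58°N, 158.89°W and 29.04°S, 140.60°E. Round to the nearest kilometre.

11913 km

Δλ = 140.60 − -158.89 = 299.49°; wrapped into (−180°, 180°]: -60.51°.
Δφ = -29.04 − 68.58 = -97.62°.
a = sin²(Δφ/2) + cos φ₁ · cos φ₂ · sin²(Δλ/2) = 0.647357.
c = 2·atan2(√a, √(1−a)) = 1.86995 rad → d = 6371·c ≈ 11913.47 km.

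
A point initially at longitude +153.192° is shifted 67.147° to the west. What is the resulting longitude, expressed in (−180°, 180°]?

Start at +153.192°; shift −67.147° → +86.045°.
+86.045° already lies in (−180°, 180°].

+86.045°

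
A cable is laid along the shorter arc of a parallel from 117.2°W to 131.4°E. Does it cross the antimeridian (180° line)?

Yes

Naïve |131.4 − -117.2| = 248.6° > 180°, so the shorter arc goes the other way round — across 180°.
Signed shortest Δλ = ((131.4 − -117.2 + 180) mod 360) − 180 = -111.4°.
Going west by 111.4° from -117.2° passes through 180° before reaching +131.4°.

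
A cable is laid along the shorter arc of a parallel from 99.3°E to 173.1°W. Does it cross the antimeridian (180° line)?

Naïve |-173.1 − 99.3| = 272.4° > 180°, so the shorter arc goes the other way round — across 180°.
Signed shortest Δλ = ((-173.1 − 99.3 + 180) mod 360) − 180 = 87.6°.
Going east by 87.6° from +99.3° passes through 180° before reaching -173.1°.

Yes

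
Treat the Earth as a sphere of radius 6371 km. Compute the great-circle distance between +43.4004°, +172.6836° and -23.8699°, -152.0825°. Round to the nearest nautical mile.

Δλ = -152.0825 − 172.6836 = -324.7661°; wrapped into (−180°, 180°]: 35.2339°.
Δφ = -23.8699 − 43.4004 = -67.2703°.
a = sin²(Δφ/2) + cos φ₁ · cos φ₂ · sin²(Δλ/2) = 0.367668.
c = 2·atan2(√a, √(1−a)) = 1.30294 rad → d = 6371·c ≈ 8301.03 km ≈ 4482.20 nmi.

4482 nmi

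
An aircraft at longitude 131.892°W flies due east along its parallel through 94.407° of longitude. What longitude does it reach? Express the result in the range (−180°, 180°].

37.485°W

Start at -131.892°; shift +94.407° → -37.485°.
-37.485° already lies in (−180°, 180°].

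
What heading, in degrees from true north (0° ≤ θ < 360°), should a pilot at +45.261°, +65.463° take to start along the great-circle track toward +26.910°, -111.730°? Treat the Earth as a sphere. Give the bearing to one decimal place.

357.4°

Δλ = -111.730 − 65.463 = -177.193°.
θ = atan2( sin Δλ · cos φ₂ , cos φ₁ · sin φ₂ − sin φ₁ · cos φ₂ · cos Δλ )
  = atan2(-0.04367, 0.95121) = -2.629° → normalised to [0°, 360°): 357.371°.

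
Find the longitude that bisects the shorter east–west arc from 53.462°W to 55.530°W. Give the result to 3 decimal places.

Signed shortest Δλ from -53.462° to -55.530° is -2.068°.
Midpoint longitude = -53.462° + (-2.068°)/2 = -53.462° − 1.034° = -54.496°.

54.496°W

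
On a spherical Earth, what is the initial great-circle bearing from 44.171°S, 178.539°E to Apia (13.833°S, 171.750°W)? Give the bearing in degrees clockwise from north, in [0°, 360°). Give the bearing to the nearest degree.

18°

Δλ = -171.750 − 178.539 = -350.289°; wrapped into (−180°, 180°]: 9.711°.
θ = atan2( sin Δλ · cos φ₂ , cos φ₁ · sin φ₂ − sin φ₁ · cos φ₂ · cos Δλ )
  = atan2(0.16379, 0.49541) = 18.294° → normalised to [0°, 360°): 18.294°.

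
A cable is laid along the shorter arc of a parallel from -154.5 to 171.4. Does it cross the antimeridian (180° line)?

Yes

Naïve |171.4 − -154.5| = 325.9° > 180°, so the shorter arc goes the other way round — across 180°.
Signed shortest Δλ = ((171.4 − -154.5 + 180) mod 360) − 180 = -34.1°.
Going west by 34.1° from -154.5° passes through 180° before reaching +171.4°.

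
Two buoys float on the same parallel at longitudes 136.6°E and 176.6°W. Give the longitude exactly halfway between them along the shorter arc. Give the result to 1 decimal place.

Signed shortest Δλ from +136.6° to -176.6° is +46.8°.
Midpoint longitude = +136.6° + (+46.8°)/2 = +136.6° + 23.4° = +160.0°.
(The naïve average (+136.6 + -176.6)/2 = -20.0° is on the wrong side of the globe.)

160.0°E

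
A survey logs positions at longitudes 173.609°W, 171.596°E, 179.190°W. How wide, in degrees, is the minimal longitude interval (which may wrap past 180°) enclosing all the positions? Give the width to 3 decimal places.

14.795°

Sort the longitudes: -179.190°, -173.609°, +171.596°.
Eastward gaps between consecutive values (wrapping around): 5.581°, 345.205°, 9.214°.
Largest gap = 345.205° ⇒ minimal covering band is its complement: 360° − 345.205° = 14.795°.
Band runs from +171.596° eastward to -173.609°, crossing the antimeridian.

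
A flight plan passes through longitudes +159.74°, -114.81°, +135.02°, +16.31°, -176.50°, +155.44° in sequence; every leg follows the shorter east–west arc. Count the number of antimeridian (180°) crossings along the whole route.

4

Leg 1: +159.74° → -114.81°, shortest Δλ = 85.45° (east) — crosses 180°.
Leg 2: -114.81° → +135.02°, shortest Δλ = -110.17° (west) — crosses 180°.
Leg 3: +135.02° → +16.31°, shortest Δλ = -118.71° (west) — does not cross 180°.
Leg 4: +16.31° → -176.50°, shortest Δλ = 167.19° (east) — crosses 180°.
Leg 5: -176.50° → +155.44°, shortest Δλ = -28.06° (west) — crosses 180°.
Total crossings: 4.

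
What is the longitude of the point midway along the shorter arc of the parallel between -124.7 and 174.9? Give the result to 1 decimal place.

Signed shortest Δλ from -124.7° to +174.9° is -60.4°.
Midpoint longitude = -124.7° + (-60.4°)/2 = -124.7° − 30.2° = -154.9°.
(The naïve average (-124.7 + +174.9)/2 = 25.1° is on the wrong side of the globe.)

-154.9°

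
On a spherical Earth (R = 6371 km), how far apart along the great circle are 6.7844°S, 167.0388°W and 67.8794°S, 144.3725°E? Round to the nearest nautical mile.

Δλ = 144.3725 − -167.0388 = 311.4113°; wrapped into (−180°, 180°]: -48.5887°.
Δφ = -67.8794 − -6.7844 = -61.0950°.
a = sin²(Δφ/2) + cos φ₁ · cos φ₂ · sin²(Δλ/2) = 0.321614.
c = 2·atan2(√a, √(1−a)) = 1.20599 rad → d = 6371·c ≈ 7683.34 km ≈ 4148.67 nmi.

4149 nmi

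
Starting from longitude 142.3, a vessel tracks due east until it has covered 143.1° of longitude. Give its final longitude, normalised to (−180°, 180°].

Start at +142.3°; shift +143.1° → +285.4°.
+285.4° lies outside (−180°, 180°]; subtract 360° → -74.6°.

-74.6°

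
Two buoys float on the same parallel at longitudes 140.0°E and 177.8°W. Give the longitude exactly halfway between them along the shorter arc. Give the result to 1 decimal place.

161.1°E

Signed shortest Δλ from +140.0° to -177.8° is +42.2°.
Midpoint longitude = +140.0° + (+42.2°)/2 = +140.0° + 21.1° = +161.1°.
(The naïve average (+140.0 + -177.8)/2 = -18.9° is on the wrong side of the globe.)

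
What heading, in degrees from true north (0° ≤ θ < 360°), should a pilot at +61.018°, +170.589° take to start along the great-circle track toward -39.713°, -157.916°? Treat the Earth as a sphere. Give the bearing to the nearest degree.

Δλ = -157.916 − 170.589 = -328.505°; wrapped into (−180°, 180°]: 31.495°.
θ = atan2( sin Δλ · cos φ₂ , cos φ₁ · sin φ₂ − sin φ₁ · cos φ₂ · cos Δλ )
  = atan2(0.40188, -0.88338) = 155.538° → normalised to [0°, 360°): 155.538°.

156°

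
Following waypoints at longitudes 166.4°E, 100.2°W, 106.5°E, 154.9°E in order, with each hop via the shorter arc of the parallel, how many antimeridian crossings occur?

Leg 1: +166.4° → -100.2°, shortest Δλ = 93.4° (east) — crosses 180°.
Leg 2: -100.2° → +106.5°, shortest Δλ = -153.3° (west) — crosses 180°.
Leg 3: +106.5° → +154.9°, shortest Δλ = 48.4° (east) — does not cross 180°.
Total crossings: 2.

2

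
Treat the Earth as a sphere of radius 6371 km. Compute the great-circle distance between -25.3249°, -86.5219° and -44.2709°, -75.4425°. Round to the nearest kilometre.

Δλ = -75.4425 − -86.5219 = 11.0794°.
Δφ = -44.2709 − -25.3249 = -18.9460°.
a = sin²(Δφ/2) + cos φ₁ · cos φ₂ · sin²(Δλ/2) = 0.033119.
c = 2·atan2(√a, √(1−a)) = 0.36601 rad → d = 6371·c ≈ 2331.87 km.

2332 km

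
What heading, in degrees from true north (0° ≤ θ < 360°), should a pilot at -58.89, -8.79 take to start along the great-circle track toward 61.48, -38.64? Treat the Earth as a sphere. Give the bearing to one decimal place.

343.6°

Δλ = -38.64 − -8.79 = -29.85°.
θ = atan2( sin Δλ · cos φ₂ , cos φ₁ · sin φ₂ − sin φ₁ · cos φ₂ · cos Δλ )
  = atan2(-0.23765, 0.80854) = -16.379° → normalised to [0°, 360°): 343.621°.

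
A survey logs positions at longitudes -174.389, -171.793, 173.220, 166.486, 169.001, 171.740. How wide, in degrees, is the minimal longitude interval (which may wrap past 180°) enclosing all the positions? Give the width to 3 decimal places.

Sort the longitudes: -174.389°, -171.793°, +166.486°, +169.001°, +171.740°, +173.220°.
Eastward gaps between consecutive values (wrapping around): 2.596°, 338.279°, 2.515°, 2.739°, 1.480°, 12.391°.
Largest gap = 338.279° ⇒ minimal covering band is its complement: 360° − 338.279° = 21.721°.
Band runs from +166.486° eastward to -171.793°, crossing the antimeridian.

21.721°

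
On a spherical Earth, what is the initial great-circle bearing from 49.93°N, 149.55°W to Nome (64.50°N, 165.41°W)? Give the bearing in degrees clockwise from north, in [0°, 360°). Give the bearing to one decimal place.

336.0°

Δλ = -165.41 − -149.55 = -15.86°.
θ = atan2( sin Δλ · cos φ₂ , cos φ₁ · sin φ₂ − sin φ₁ · cos φ₂ · cos Δλ )
  = atan2(-0.11765, 0.26410) = -24.012° → normalised to [0°, 360°): 335.988°.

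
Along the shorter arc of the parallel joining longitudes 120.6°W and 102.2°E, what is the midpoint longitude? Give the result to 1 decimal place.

Signed shortest Δλ from -120.6° to +102.2° is -137.2°.
Midpoint longitude = -120.6° + (-137.2°)/2 = -120.6° − 68.6° = -189.2°.
Normalise into (−180°, 180°]: +170.8°.
(The naïve average (-120.6 + +102.2)/2 = -9.2° is on the wrong side of the globe.)

170.8°E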